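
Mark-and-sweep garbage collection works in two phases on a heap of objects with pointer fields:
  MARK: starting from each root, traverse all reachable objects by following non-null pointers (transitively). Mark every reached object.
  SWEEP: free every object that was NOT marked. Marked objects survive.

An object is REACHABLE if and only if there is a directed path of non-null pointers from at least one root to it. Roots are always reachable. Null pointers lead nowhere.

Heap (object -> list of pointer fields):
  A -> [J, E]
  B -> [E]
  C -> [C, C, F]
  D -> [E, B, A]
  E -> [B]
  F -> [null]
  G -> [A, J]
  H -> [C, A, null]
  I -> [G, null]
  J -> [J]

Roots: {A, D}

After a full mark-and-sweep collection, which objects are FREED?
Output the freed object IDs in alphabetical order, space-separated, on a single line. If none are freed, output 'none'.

Roots: A D
Mark A: refs=J E, marked=A
Mark D: refs=E B A, marked=A D
Mark J: refs=J, marked=A D J
Mark E: refs=B, marked=A D E J
Mark B: refs=E, marked=A B D E J
Unmarked (collected): C F G H I

Answer: C F G H I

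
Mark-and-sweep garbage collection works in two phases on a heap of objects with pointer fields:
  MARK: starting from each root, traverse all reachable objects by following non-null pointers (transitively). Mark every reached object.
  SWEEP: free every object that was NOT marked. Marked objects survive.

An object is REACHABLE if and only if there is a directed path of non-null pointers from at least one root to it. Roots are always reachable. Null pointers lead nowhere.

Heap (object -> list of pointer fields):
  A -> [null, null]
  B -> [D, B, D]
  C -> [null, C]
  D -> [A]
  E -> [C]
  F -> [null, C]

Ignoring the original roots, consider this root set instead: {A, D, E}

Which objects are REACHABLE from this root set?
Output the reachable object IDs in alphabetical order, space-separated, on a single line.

Roots: A D E
Mark A: refs=null null, marked=A
Mark D: refs=A, marked=A D
Mark E: refs=C, marked=A D E
Mark C: refs=null C, marked=A C D E
Unmarked (collected): B F

Answer: A C D E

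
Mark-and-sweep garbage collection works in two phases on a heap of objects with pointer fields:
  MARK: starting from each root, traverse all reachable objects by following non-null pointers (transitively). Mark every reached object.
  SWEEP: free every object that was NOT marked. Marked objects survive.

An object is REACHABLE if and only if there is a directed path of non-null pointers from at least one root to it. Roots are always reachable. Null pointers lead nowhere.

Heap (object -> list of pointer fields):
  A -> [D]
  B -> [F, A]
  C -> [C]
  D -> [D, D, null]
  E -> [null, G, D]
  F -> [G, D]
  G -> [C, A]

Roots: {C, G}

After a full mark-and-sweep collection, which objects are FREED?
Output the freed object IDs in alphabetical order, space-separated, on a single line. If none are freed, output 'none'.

Answer: B E F

Derivation:
Roots: C G
Mark C: refs=C, marked=C
Mark G: refs=C A, marked=C G
Mark A: refs=D, marked=A C G
Mark D: refs=D D null, marked=A C D G
Unmarked (collected): B E F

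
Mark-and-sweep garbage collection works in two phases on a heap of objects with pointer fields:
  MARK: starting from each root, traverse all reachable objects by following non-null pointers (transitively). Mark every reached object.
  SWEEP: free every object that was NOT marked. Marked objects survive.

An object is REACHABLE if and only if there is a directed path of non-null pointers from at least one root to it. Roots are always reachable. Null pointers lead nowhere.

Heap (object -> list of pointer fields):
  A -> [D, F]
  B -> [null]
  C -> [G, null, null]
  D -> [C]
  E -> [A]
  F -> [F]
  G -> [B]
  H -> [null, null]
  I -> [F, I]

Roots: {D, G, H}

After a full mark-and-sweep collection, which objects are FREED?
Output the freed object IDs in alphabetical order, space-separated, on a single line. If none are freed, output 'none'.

Answer: A E F I

Derivation:
Roots: D G H
Mark D: refs=C, marked=D
Mark G: refs=B, marked=D G
Mark H: refs=null null, marked=D G H
Mark C: refs=G null null, marked=C D G H
Mark B: refs=null, marked=B C D G H
Unmarked (collected): A E F I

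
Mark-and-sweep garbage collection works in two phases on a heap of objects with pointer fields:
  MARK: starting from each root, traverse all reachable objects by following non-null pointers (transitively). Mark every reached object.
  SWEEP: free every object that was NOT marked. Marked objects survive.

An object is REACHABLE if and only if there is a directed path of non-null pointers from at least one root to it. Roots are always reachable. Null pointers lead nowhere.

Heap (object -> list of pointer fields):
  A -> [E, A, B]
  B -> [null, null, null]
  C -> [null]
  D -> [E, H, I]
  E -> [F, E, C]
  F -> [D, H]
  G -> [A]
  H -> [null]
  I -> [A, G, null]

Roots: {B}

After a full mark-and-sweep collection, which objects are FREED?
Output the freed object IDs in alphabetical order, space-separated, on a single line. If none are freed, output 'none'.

Answer: A C D E F G H I

Derivation:
Roots: B
Mark B: refs=null null null, marked=B
Unmarked (collected): A C D E F G H I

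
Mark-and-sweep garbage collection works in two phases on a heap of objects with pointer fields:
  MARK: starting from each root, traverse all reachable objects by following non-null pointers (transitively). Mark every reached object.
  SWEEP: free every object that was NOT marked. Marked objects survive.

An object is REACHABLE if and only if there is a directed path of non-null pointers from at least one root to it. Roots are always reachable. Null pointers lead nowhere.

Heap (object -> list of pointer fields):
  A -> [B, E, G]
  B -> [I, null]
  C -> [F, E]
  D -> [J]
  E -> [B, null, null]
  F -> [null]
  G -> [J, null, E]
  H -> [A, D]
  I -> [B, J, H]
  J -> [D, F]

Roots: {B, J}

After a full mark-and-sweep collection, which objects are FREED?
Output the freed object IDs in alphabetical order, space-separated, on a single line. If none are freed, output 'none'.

Answer: C

Derivation:
Roots: B J
Mark B: refs=I null, marked=B
Mark J: refs=D F, marked=B J
Mark I: refs=B J H, marked=B I J
Mark D: refs=J, marked=B D I J
Mark F: refs=null, marked=B D F I J
Mark H: refs=A D, marked=B D F H I J
Mark A: refs=B E G, marked=A B D F H I J
Mark E: refs=B null null, marked=A B D E F H I J
Mark G: refs=J null E, marked=A B D E F G H I J
Unmarked (collected): C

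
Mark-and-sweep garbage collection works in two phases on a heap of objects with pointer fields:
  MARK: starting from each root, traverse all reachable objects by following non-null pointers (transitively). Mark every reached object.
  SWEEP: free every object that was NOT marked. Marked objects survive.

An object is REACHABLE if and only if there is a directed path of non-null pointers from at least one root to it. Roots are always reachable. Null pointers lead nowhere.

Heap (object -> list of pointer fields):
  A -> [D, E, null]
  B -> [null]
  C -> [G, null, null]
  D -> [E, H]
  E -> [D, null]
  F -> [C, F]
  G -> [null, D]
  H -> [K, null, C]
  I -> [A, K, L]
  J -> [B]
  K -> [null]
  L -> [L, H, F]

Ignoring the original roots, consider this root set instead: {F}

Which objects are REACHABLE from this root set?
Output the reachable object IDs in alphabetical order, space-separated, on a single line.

Roots: F
Mark F: refs=C F, marked=F
Mark C: refs=G null null, marked=C F
Mark G: refs=null D, marked=C F G
Mark D: refs=E H, marked=C D F G
Mark E: refs=D null, marked=C D E F G
Mark H: refs=K null C, marked=C D E F G H
Mark K: refs=null, marked=C D E F G H K
Unmarked (collected): A B I J L

Answer: C D E F G H K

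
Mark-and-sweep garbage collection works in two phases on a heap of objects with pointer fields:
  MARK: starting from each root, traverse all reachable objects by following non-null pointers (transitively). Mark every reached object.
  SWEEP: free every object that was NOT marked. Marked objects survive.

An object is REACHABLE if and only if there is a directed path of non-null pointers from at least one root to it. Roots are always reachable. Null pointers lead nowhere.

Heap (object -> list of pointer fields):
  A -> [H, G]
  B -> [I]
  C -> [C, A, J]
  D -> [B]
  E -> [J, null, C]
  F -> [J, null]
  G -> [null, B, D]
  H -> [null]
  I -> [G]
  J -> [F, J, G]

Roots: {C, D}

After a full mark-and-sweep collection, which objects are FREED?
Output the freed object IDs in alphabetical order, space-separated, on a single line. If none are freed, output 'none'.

Answer: E

Derivation:
Roots: C D
Mark C: refs=C A J, marked=C
Mark D: refs=B, marked=C D
Mark A: refs=H G, marked=A C D
Mark J: refs=F J G, marked=A C D J
Mark B: refs=I, marked=A B C D J
Mark H: refs=null, marked=A B C D H J
Mark G: refs=null B D, marked=A B C D G H J
Mark F: refs=J null, marked=A B C D F G H J
Mark I: refs=G, marked=A B C D F G H I J
Unmarked (collected): E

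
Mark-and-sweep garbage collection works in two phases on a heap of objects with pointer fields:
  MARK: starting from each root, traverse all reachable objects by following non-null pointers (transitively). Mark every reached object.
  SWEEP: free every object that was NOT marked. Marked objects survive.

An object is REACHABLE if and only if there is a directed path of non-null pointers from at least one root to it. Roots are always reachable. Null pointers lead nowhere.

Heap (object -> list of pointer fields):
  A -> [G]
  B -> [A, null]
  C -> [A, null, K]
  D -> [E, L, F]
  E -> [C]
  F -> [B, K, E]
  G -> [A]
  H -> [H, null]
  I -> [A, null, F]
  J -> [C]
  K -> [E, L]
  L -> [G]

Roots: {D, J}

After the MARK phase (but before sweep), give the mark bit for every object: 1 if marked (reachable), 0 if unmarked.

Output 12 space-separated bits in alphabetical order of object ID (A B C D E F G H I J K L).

Roots: D J
Mark D: refs=E L F, marked=D
Mark J: refs=C, marked=D J
Mark E: refs=C, marked=D E J
Mark L: refs=G, marked=D E J L
Mark F: refs=B K E, marked=D E F J L
Mark C: refs=A null K, marked=C D E F J L
Mark G: refs=A, marked=C D E F G J L
Mark B: refs=A null, marked=B C D E F G J L
Mark K: refs=E L, marked=B C D E F G J K L
Mark A: refs=G, marked=A B C D E F G J K L
Unmarked (collected): H I

Answer: 1 1 1 1 1 1 1 0 0 1 1 1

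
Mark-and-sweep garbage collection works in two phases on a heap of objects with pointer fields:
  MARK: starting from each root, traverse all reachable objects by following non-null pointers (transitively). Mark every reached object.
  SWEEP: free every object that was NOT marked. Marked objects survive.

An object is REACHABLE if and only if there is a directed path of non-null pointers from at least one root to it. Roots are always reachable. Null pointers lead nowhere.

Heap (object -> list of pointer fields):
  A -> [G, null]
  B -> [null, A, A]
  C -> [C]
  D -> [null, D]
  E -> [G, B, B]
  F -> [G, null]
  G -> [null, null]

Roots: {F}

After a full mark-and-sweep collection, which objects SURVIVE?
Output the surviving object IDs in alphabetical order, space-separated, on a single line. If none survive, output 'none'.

Roots: F
Mark F: refs=G null, marked=F
Mark G: refs=null null, marked=F G
Unmarked (collected): A B C D E

Answer: F G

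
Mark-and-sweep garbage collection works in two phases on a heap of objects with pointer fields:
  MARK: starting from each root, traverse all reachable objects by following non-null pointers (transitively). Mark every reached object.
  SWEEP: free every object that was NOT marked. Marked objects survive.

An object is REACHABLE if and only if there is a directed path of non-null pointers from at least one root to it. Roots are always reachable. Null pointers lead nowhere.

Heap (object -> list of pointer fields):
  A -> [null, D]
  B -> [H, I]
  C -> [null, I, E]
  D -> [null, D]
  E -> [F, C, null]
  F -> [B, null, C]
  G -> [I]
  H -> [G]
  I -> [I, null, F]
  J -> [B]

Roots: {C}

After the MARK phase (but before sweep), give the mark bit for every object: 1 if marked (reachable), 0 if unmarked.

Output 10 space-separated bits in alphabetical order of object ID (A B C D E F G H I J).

Answer: 0 1 1 0 1 1 1 1 1 0

Derivation:
Roots: C
Mark C: refs=null I E, marked=C
Mark I: refs=I null F, marked=C I
Mark E: refs=F C null, marked=C E I
Mark F: refs=B null C, marked=C E F I
Mark B: refs=H I, marked=B C E F I
Mark H: refs=G, marked=B C E F H I
Mark G: refs=I, marked=B C E F G H I
Unmarked (collected): A D J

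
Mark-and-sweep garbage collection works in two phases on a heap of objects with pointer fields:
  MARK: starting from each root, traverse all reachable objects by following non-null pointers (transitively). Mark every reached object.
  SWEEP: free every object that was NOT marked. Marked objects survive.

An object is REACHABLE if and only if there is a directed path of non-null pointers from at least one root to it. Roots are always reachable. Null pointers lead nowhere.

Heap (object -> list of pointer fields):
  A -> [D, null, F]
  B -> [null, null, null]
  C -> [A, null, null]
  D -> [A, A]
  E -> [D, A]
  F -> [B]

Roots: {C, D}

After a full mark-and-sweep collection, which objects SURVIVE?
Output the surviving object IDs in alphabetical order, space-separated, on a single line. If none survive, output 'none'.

Roots: C D
Mark C: refs=A null null, marked=C
Mark D: refs=A A, marked=C D
Mark A: refs=D null F, marked=A C D
Mark F: refs=B, marked=A C D F
Mark B: refs=null null null, marked=A B C D F
Unmarked (collected): E

Answer: A B C D F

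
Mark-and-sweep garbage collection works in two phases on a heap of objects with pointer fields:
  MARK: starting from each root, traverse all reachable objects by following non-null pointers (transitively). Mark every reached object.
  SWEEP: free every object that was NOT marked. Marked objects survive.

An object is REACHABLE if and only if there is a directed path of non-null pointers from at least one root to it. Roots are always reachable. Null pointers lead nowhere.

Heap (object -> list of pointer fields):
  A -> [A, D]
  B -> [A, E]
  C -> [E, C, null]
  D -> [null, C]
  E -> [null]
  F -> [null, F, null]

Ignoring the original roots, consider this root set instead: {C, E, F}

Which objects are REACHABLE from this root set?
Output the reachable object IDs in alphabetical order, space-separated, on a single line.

Roots: C E F
Mark C: refs=E C null, marked=C
Mark E: refs=null, marked=C E
Mark F: refs=null F null, marked=C E F
Unmarked (collected): A B D

Answer: C E F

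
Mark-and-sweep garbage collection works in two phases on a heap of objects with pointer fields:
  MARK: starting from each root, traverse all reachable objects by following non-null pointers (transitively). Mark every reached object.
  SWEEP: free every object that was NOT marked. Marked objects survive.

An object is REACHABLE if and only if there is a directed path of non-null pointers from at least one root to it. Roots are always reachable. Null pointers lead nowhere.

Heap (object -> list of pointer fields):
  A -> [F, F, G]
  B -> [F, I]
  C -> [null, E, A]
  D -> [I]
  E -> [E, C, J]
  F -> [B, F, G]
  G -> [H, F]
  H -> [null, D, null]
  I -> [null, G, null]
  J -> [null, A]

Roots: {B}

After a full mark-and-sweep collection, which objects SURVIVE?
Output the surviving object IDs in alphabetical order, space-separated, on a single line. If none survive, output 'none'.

Answer: B D F G H I

Derivation:
Roots: B
Mark B: refs=F I, marked=B
Mark F: refs=B F G, marked=B F
Mark I: refs=null G null, marked=B F I
Mark G: refs=H F, marked=B F G I
Mark H: refs=null D null, marked=B F G H I
Mark D: refs=I, marked=B D F G H I
Unmarked (collected): A C E J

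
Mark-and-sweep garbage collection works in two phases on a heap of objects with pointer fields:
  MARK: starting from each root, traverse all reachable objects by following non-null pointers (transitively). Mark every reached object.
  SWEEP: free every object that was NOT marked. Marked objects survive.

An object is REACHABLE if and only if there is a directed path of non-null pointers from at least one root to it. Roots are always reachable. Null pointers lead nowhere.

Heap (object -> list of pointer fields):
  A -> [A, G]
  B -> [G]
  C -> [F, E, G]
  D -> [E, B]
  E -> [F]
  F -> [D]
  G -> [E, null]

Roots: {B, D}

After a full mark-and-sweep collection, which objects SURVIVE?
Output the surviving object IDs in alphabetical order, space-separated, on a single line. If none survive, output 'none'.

Answer: B D E F G

Derivation:
Roots: B D
Mark B: refs=G, marked=B
Mark D: refs=E B, marked=B D
Mark G: refs=E null, marked=B D G
Mark E: refs=F, marked=B D E G
Mark F: refs=D, marked=B D E F G
Unmarked (collected): A C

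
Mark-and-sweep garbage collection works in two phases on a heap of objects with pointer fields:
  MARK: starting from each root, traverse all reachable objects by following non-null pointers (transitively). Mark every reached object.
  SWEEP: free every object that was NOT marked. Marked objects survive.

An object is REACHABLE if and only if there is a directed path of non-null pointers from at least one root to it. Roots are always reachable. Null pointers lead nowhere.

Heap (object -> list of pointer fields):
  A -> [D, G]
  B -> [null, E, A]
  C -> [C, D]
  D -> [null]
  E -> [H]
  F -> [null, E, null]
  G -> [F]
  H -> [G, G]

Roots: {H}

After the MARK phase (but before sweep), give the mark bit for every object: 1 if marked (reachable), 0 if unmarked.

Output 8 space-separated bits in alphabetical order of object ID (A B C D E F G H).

Roots: H
Mark H: refs=G G, marked=H
Mark G: refs=F, marked=G H
Mark F: refs=null E null, marked=F G H
Mark E: refs=H, marked=E F G H
Unmarked (collected): A B C D

Answer: 0 0 0 0 1 1 1 1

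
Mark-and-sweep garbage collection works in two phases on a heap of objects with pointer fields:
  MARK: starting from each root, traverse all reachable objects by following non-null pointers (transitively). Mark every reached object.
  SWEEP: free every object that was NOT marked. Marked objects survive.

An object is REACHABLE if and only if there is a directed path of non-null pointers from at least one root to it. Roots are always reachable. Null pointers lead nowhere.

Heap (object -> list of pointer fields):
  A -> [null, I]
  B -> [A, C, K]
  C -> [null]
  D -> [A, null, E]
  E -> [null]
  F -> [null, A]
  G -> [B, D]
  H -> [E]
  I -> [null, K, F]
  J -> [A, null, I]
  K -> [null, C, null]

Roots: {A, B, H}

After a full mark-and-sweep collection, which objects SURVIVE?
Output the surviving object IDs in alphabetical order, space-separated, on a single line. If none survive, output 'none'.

Answer: A B C E F H I K

Derivation:
Roots: A B H
Mark A: refs=null I, marked=A
Mark B: refs=A C K, marked=A B
Mark H: refs=E, marked=A B H
Mark I: refs=null K F, marked=A B H I
Mark C: refs=null, marked=A B C H I
Mark K: refs=null C null, marked=A B C H I K
Mark E: refs=null, marked=A B C E H I K
Mark F: refs=null A, marked=A B C E F H I K
Unmarked (collected): D G J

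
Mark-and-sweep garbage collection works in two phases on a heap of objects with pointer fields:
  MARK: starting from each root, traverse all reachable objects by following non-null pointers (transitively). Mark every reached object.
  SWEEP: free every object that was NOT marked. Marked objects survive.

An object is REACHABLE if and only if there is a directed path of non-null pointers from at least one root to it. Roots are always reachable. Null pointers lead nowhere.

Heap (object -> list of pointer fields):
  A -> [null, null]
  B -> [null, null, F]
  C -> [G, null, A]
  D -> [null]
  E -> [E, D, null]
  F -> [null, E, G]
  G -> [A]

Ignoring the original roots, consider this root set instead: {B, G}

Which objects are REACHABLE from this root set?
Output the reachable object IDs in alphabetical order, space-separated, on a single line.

Answer: A B D E F G

Derivation:
Roots: B G
Mark B: refs=null null F, marked=B
Mark G: refs=A, marked=B G
Mark F: refs=null E G, marked=B F G
Mark A: refs=null null, marked=A B F G
Mark E: refs=E D null, marked=A B E F G
Mark D: refs=null, marked=A B D E F G
Unmarked (collected): C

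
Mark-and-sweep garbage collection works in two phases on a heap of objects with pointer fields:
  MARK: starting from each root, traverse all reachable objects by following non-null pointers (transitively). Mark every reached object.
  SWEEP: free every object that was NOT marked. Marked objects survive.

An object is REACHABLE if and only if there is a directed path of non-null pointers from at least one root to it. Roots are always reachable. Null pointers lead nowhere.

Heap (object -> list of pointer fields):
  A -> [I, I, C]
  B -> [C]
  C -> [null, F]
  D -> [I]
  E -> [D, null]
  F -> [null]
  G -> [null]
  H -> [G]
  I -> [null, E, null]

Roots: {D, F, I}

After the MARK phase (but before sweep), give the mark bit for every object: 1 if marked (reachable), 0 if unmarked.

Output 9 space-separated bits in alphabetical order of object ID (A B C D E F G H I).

Roots: D F I
Mark D: refs=I, marked=D
Mark F: refs=null, marked=D F
Mark I: refs=null E null, marked=D F I
Mark E: refs=D null, marked=D E F I
Unmarked (collected): A B C G H

Answer: 0 0 0 1 1 1 0 0 1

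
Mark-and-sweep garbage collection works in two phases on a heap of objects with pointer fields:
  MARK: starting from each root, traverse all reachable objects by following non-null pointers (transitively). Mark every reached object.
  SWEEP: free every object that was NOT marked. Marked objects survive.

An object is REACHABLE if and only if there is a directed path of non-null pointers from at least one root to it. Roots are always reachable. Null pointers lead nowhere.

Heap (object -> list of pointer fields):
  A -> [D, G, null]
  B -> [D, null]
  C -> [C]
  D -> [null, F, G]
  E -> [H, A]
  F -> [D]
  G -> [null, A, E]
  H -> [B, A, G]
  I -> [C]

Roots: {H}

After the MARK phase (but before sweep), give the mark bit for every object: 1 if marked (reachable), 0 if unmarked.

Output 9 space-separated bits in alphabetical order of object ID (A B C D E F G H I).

Roots: H
Mark H: refs=B A G, marked=H
Mark B: refs=D null, marked=B H
Mark A: refs=D G null, marked=A B H
Mark G: refs=null A E, marked=A B G H
Mark D: refs=null F G, marked=A B D G H
Mark E: refs=H A, marked=A B D E G H
Mark F: refs=D, marked=A B D E F G H
Unmarked (collected): C I

Answer: 1 1 0 1 1 1 1 1 0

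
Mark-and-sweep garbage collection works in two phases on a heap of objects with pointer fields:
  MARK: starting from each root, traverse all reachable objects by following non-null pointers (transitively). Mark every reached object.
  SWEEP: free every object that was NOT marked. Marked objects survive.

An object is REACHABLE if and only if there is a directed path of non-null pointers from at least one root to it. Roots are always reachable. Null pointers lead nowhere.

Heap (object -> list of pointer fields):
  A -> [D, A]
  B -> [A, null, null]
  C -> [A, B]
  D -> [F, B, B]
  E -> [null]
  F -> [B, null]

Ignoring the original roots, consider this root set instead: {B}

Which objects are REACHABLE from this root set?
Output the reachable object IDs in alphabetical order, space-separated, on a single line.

Answer: A B D F

Derivation:
Roots: B
Mark B: refs=A null null, marked=B
Mark A: refs=D A, marked=A B
Mark D: refs=F B B, marked=A B D
Mark F: refs=B null, marked=A B D F
Unmarked (collected): C E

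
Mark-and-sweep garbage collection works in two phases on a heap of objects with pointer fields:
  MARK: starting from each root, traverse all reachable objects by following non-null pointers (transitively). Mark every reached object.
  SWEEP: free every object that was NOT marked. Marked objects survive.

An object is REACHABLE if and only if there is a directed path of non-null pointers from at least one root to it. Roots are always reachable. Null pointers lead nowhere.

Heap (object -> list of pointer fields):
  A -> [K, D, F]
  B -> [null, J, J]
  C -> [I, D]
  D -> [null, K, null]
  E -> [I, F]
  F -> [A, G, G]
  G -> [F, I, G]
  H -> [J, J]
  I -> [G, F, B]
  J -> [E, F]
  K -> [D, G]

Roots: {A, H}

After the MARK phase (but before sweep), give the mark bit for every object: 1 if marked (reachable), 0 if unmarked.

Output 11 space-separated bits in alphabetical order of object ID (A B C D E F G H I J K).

Roots: A H
Mark A: refs=K D F, marked=A
Mark H: refs=J J, marked=A H
Mark K: refs=D G, marked=A H K
Mark D: refs=null K null, marked=A D H K
Mark F: refs=A G G, marked=A D F H K
Mark J: refs=E F, marked=A D F H J K
Mark G: refs=F I G, marked=A D F G H J K
Mark E: refs=I F, marked=A D E F G H J K
Mark I: refs=G F B, marked=A D E F G H I J K
Mark B: refs=null J J, marked=A B D E F G H I J K
Unmarked (collected): C

Answer: 1 1 0 1 1 1 1 1 1 1 1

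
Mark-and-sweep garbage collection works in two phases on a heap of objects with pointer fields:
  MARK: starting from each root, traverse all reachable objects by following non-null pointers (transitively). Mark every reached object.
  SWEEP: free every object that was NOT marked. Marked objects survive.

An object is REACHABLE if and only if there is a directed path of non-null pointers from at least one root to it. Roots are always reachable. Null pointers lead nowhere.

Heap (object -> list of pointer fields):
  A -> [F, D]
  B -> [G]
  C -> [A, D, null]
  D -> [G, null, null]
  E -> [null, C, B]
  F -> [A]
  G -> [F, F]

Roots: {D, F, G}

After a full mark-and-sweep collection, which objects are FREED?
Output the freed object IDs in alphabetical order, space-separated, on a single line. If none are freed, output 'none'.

Answer: B C E

Derivation:
Roots: D F G
Mark D: refs=G null null, marked=D
Mark F: refs=A, marked=D F
Mark G: refs=F F, marked=D F G
Mark A: refs=F D, marked=A D F G
Unmarked (collected): B C E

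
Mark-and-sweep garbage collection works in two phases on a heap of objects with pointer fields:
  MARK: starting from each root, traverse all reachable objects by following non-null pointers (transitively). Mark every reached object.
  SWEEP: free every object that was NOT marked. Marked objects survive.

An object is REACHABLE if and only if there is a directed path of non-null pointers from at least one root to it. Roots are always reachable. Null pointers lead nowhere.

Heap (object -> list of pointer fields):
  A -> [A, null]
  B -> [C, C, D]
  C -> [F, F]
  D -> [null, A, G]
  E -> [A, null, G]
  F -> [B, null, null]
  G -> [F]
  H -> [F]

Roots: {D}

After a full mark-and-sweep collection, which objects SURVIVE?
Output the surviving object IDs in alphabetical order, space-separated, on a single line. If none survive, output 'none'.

Roots: D
Mark D: refs=null A G, marked=D
Mark A: refs=A null, marked=A D
Mark G: refs=F, marked=A D G
Mark F: refs=B null null, marked=A D F G
Mark B: refs=C C D, marked=A B D F G
Mark C: refs=F F, marked=A B C D F G
Unmarked (collected): E H

Answer: A B C D F G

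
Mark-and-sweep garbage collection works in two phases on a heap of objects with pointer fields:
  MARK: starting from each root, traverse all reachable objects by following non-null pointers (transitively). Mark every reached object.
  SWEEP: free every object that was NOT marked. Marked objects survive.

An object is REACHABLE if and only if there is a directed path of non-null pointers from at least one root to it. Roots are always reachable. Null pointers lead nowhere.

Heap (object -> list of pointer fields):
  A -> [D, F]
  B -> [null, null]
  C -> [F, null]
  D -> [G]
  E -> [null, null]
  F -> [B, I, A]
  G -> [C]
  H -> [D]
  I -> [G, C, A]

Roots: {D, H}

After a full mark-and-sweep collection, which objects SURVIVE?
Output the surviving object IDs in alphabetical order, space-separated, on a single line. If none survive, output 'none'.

Roots: D H
Mark D: refs=G, marked=D
Mark H: refs=D, marked=D H
Mark G: refs=C, marked=D G H
Mark C: refs=F null, marked=C D G H
Mark F: refs=B I A, marked=C D F G H
Mark B: refs=null null, marked=B C D F G H
Mark I: refs=G C A, marked=B C D F G H I
Mark A: refs=D F, marked=A B C D F G H I
Unmarked (collected): E

Answer: A B C D F G H I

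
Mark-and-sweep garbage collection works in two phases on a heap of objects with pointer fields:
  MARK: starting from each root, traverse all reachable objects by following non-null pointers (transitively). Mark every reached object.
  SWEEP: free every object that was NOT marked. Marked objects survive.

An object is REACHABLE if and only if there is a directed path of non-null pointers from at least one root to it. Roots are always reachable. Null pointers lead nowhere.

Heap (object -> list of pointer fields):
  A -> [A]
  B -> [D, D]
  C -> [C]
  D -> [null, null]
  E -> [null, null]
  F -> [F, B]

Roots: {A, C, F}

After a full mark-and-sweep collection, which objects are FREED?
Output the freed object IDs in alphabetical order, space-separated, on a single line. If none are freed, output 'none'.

Answer: E

Derivation:
Roots: A C F
Mark A: refs=A, marked=A
Mark C: refs=C, marked=A C
Mark F: refs=F B, marked=A C F
Mark B: refs=D D, marked=A B C F
Mark D: refs=null null, marked=A B C D F
Unmarked (collected): E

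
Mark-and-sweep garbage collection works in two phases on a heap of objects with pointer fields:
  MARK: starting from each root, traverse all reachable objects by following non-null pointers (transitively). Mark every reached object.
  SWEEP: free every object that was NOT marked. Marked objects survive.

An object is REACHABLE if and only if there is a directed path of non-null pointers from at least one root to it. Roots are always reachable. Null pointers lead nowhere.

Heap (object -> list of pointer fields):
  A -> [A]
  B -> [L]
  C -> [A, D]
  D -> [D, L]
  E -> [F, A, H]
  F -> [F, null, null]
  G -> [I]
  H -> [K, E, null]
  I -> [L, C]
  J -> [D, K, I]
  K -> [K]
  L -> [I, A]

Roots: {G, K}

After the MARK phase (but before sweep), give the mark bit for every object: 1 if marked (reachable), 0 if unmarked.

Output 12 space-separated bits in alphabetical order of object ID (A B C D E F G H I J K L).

Answer: 1 0 1 1 0 0 1 0 1 0 1 1

Derivation:
Roots: G K
Mark G: refs=I, marked=G
Mark K: refs=K, marked=G K
Mark I: refs=L C, marked=G I K
Mark L: refs=I A, marked=G I K L
Mark C: refs=A D, marked=C G I K L
Mark A: refs=A, marked=A C G I K L
Mark D: refs=D L, marked=A C D G I K L
Unmarked (collected): B E F H J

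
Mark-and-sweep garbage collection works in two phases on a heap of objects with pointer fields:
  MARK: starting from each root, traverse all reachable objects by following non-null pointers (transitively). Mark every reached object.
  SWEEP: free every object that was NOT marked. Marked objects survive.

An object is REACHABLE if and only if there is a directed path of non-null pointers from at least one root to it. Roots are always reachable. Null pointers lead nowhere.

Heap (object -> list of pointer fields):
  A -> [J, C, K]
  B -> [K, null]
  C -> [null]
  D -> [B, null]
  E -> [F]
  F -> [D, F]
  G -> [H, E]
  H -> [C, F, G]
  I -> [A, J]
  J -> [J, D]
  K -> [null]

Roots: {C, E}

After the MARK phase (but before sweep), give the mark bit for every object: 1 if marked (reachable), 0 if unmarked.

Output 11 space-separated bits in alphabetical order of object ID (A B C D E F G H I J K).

Answer: 0 1 1 1 1 1 0 0 0 0 1

Derivation:
Roots: C E
Mark C: refs=null, marked=C
Mark E: refs=F, marked=C E
Mark F: refs=D F, marked=C E F
Mark D: refs=B null, marked=C D E F
Mark B: refs=K null, marked=B C D E F
Mark K: refs=null, marked=B C D E F K
Unmarked (collected): A G H I J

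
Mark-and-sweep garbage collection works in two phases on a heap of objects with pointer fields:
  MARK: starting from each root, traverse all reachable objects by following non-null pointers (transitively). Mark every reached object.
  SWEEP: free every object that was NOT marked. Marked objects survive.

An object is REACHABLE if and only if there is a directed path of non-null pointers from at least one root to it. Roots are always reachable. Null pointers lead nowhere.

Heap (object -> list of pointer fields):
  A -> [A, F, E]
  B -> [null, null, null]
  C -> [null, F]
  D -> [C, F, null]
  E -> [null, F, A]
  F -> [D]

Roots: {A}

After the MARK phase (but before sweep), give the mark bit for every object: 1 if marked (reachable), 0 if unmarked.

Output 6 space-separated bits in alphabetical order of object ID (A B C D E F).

Roots: A
Mark A: refs=A F E, marked=A
Mark F: refs=D, marked=A F
Mark E: refs=null F A, marked=A E F
Mark D: refs=C F null, marked=A D E F
Mark C: refs=null F, marked=A C D E F
Unmarked (collected): B

Answer: 1 0 1 1 1 1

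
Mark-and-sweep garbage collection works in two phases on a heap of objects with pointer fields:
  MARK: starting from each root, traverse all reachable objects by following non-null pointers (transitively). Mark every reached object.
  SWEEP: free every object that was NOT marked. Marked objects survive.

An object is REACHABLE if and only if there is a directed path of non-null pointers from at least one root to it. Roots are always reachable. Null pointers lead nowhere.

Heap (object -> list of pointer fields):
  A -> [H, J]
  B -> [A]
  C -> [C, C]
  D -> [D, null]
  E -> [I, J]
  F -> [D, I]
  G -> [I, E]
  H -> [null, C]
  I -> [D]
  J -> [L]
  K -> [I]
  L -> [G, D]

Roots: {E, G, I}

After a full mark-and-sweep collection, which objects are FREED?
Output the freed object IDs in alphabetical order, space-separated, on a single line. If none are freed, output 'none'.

Roots: E G I
Mark E: refs=I J, marked=E
Mark G: refs=I E, marked=E G
Mark I: refs=D, marked=E G I
Mark J: refs=L, marked=E G I J
Mark D: refs=D null, marked=D E G I J
Mark L: refs=G D, marked=D E G I J L
Unmarked (collected): A B C F H K

Answer: A B C F H K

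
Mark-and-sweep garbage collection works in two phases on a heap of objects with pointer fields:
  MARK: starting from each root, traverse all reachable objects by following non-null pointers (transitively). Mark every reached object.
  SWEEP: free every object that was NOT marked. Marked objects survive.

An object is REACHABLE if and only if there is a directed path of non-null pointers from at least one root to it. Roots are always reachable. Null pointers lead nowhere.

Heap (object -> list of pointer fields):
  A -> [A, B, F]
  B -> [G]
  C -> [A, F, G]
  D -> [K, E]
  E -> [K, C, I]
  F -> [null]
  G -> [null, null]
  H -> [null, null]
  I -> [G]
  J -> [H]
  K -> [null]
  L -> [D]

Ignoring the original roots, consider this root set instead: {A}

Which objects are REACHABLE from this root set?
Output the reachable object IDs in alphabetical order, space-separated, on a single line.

Roots: A
Mark A: refs=A B F, marked=A
Mark B: refs=G, marked=A B
Mark F: refs=null, marked=A B F
Mark G: refs=null null, marked=A B F G
Unmarked (collected): C D E H I J K L

Answer: A B F G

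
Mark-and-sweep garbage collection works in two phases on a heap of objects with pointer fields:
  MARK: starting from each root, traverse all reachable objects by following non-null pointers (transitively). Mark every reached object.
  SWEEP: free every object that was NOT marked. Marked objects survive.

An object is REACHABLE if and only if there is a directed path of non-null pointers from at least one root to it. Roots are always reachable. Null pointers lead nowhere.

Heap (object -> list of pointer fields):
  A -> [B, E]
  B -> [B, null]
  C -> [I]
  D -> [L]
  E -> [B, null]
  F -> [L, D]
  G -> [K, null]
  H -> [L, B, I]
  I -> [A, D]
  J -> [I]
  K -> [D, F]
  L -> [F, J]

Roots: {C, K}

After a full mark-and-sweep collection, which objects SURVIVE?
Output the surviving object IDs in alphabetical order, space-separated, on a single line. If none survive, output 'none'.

Roots: C K
Mark C: refs=I, marked=C
Mark K: refs=D F, marked=C K
Mark I: refs=A D, marked=C I K
Mark D: refs=L, marked=C D I K
Mark F: refs=L D, marked=C D F I K
Mark A: refs=B E, marked=A C D F I K
Mark L: refs=F J, marked=A C D F I K L
Mark B: refs=B null, marked=A B C D F I K L
Mark E: refs=B null, marked=A B C D E F I K L
Mark J: refs=I, marked=A B C D E F I J K L
Unmarked (collected): G H

Answer: A B C D E F I J K L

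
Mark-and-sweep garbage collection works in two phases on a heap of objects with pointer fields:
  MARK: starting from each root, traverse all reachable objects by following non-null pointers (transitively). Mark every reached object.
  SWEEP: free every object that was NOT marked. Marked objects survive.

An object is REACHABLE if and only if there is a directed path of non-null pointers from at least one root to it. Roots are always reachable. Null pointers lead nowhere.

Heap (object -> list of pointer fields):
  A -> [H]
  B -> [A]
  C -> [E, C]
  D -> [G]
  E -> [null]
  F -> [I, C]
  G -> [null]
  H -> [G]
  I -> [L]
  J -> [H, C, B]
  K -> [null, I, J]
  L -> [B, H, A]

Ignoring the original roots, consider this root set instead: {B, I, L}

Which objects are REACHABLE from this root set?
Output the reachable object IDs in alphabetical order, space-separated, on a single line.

Answer: A B G H I L

Derivation:
Roots: B I L
Mark B: refs=A, marked=B
Mark I: refs=L, marked=B I
Mark L: refs=B H A, marked=B I L
Mark A: refs=H, marked=A B I L
Mark H: refs=G, marked=A B H I L
Mark G: refs=null, marked=A B G H I L
Unmarked (collected): C D E F J K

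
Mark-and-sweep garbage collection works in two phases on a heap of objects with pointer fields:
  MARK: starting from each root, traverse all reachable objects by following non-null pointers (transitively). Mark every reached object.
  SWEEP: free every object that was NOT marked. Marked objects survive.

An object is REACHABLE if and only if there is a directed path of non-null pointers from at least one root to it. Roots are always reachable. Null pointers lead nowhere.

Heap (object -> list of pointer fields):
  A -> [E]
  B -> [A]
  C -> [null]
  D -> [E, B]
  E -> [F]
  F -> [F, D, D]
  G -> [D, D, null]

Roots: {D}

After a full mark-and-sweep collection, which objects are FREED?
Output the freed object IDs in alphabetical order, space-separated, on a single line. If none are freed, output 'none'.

Roots: D
Mark D: refs=E B, marked=D
Mark E: refs=F, marked=D E
Mark B: refs=A, marked=B D E
Mark F: refs=F D D, marked=B D E F
Mark A: refs=E, marked=A B D E F
Unmarked (collected): C G

Answer: C G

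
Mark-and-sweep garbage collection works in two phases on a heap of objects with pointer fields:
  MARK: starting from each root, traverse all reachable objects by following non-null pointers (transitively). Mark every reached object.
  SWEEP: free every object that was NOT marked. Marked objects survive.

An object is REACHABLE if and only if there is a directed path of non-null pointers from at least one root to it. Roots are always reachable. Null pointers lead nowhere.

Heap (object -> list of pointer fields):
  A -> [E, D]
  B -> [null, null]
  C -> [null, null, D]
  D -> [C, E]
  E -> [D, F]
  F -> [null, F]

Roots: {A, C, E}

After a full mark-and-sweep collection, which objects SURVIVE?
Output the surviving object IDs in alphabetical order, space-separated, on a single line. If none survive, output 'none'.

Answer: A C D E F

Derivation:
Roots: A C E
Mark A: refs=E D, marked=A
Mark C: refs=null null D, marked=A C
Mark E: refs=D F, marked=A C E
Mark D: refs=C E, marked=A C D E
Mark F: refs=null F, marked=A C D E F
Unmarked (collected): B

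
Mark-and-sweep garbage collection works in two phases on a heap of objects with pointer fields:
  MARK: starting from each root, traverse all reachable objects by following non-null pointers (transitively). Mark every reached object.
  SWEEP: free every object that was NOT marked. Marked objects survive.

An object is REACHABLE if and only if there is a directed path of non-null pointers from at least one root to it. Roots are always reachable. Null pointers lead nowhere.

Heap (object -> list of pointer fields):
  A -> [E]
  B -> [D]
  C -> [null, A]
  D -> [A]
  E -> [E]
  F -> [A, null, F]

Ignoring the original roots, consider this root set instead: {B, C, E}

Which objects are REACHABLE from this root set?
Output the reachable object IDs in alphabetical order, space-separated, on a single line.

Roots: B C E
Mark B: refs=D, marked=B
Mark C: refs=null A, marked=B C
Mark E: refs=E, marked=B C E
Mark D: refs=A, marked=B C D E
Mark A: refs=E, marked=A B C D E
Unmarked (collected): F

Answer: A B C D E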